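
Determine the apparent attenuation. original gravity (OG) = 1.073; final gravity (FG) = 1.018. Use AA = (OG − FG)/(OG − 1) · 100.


AA = (1.073 − 1.018)/(1.073 − 1) · 100

75.3425 %


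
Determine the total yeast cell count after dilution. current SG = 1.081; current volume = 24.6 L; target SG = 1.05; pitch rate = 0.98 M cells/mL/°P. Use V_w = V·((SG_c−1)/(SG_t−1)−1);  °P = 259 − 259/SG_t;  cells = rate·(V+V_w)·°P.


V_w = 24.6·((1.081−1)/(1.05−1)−1) = 15.2520
V_final = 24.6 + 15.2520 = 39.8520
°P = 259 − 259/1.05 = 12.3333
cells = 0.98·39.8520·12.3333

481.6778 billion cells


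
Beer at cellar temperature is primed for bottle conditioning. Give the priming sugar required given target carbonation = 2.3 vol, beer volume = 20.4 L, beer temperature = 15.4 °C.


residual = 14.695·(0.01821 + 0.09011·e^(−0.04·T));  sugar = (target − residual)·4.0·V
residual = 14.695·(0.01821 + 0.09011·e^(−0.04·15.4)) = 0.9828
sugar = (2.3 − 0.9828)·4.0·20.4

107.4852 g


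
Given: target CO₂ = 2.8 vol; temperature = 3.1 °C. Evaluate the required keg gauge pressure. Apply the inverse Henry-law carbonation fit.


psi = vols/(0.01821 + 0.09011·e^(−0.04·T)) − 14.695
psi = 2.8/(0.01821 + 0.09011·e^(−0.04·3.1)) − 14.695

13.9315 psi


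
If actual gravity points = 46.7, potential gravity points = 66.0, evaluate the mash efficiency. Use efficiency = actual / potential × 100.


efficiency = 46.7 / 66.0 × 100

70.7576 %


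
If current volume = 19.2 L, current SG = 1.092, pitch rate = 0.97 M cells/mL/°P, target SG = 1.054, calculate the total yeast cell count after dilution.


V_w = V·((SG_c−1)/(SG_t−1)−1);  °P = 259 − 259/SG_t;  cells = rate·(V+V_w)·°P
V_w = 19.2·((1.092−1)/(1.054−1)−1) = 13.5111
V_final = 19.2 + 13.5111 = 32.7111
°P = 259 − 259/1.054 = 13.2694
cells = 0.97·32.7111·13.2694

421.0367 billion cells


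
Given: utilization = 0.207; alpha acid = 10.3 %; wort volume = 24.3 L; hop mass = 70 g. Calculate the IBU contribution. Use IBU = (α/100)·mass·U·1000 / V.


IBU = (10.3/100)·70·0.207·1000 / 24.3

61.4185 IBU


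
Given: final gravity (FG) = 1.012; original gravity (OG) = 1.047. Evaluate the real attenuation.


AA = (OG−FG)/(OG−1)·100;  RA = AA·0.8192
AA = (1.047 − 1.012)/(1.047 − 1)·100 = 74.4681
RA = 74.4681·0.8192

61.0043 %


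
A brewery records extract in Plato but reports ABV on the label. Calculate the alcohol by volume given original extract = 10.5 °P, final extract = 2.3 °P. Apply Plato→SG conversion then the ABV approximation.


SG = 259/(259 − P);  ABV = (OG − FG)·131.25
OG = 259/(259 − 10.5) = 1.0423
FG = 259/(259 − 2.3) = 1.0090
ABV = (1.0423 − 1.0090)·131.25

4.3698 % ABV


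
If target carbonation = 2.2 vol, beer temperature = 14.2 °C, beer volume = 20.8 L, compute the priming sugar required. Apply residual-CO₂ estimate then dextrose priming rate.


residual = 14.695·(0.01821 + 0.09011·e^(−0.04·T));  sugar = (target − residual)·4.0·V
residual = 14.695·(0.01821 + 0.09011·e^(−0.04·14.2)) = 1.0179
sugar = (2.2 − 1.0179)·4.0·20.8

98.3470 g


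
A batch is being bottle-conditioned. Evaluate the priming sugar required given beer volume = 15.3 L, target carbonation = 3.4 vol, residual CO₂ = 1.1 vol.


sugar = (target − residual)·4.0·V
sugar = (3.4 − 1.1)·4.0·15.3

140.7600 g


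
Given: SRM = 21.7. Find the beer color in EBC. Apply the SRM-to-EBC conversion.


EBC = SRM · 1.97
EBC = 21.7 · 1.97

42.7490 EBC


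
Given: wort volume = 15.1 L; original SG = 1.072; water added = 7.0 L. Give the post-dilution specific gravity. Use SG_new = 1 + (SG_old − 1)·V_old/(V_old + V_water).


pts = (1.072 − 1)·1000·15.1/(15.1 + 7.0) = 49.1946
SG_new = 1 + 49.1946/1000

1.0492


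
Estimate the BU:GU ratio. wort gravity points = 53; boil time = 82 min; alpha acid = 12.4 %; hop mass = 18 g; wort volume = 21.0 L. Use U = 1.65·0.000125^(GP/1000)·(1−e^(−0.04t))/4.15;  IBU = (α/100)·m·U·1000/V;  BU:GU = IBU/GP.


U = 1.65·0.000125^(53/1000)·(1−e^(−0.04·82))/4.15 = 0.2376
IBU = (12.4/100)·18·0.2376·1000/21.0 = 25.2575
BU:GU = 25.2575/53

0.4766


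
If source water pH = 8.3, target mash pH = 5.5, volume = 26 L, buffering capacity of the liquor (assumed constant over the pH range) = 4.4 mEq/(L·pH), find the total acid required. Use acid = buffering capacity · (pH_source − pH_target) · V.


acid = 4.4 · (8.3 − 5.5) · 26

320.3200 mEq


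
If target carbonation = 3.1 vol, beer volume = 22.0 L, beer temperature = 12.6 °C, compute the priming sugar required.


residual = 14.695·(0.01821 + 0.09011·e^(−0.04·T));  sugar = (target − residual)·4.0·V
residual = 14.695·(0.01821 + 0.09011·e^(−0.04·12.6)) = 1.0675
sugar = (3.1 − 1.0675)·4.0·22.0

178.8567 g


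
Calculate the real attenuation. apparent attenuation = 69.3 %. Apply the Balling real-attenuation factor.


RA = AA · 0.8192
RA = 69.3 · 0.8192

56.7706 %


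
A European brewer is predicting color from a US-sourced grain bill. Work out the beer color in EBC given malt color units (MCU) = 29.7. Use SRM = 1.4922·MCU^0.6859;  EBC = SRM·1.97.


SRM = 1.4922·29.7^0.6859 = 15.2753
EBC = 15.2753·1.97

30.0924 EBC


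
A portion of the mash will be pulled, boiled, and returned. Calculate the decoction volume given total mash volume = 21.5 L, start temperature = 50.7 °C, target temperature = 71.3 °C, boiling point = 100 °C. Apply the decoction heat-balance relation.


V_dec = V_total·(T_target − T_start)/(T_boil − T_start)
V_dec = 21.5·(71.3 − 50.7)/(100 − 50.7)

8.9838 L


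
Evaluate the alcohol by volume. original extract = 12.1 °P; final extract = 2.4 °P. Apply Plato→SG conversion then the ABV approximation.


SG = 259/(259 − P);  ABV = (OG − FG)·131.25
OG = 259/(259 − 12.1) = 1.0490
FG = 259/(259 − 2.4) = 1.0094
ABV = (1.0490 − 1.0094)·131.25

5.2047 % ABV


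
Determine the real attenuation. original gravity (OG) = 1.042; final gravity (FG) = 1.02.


AA = (OG−FG)/(OG−1)·100;  RA = AA·0.8192
AA = (1.042 − 1.02)/(1.042 − 1)·100 = 52.3810
RA = 52.3810·0.8192

42.9105 %


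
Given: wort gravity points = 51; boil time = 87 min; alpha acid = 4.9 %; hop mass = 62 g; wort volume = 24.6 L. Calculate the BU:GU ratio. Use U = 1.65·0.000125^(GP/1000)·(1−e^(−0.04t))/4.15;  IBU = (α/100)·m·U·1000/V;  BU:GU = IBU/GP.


U = 1.65·0.000125^(51/1000)·(1−e^(−0.04·87))/4.15 = 0.2437
IBU = (4.9/100)·62·0.2437·1000/24.6 = 30.0913
BU:GU = 30.0913/51

0.5900


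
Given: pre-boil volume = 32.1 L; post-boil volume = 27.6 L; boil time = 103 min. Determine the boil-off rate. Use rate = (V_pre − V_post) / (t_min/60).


rate = (32.1 − 27.6) / (103/60)

2.6214 L/hr


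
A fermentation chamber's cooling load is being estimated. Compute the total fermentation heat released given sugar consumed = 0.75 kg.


Q = m_sugar · 590 kJ/kg
Q = 0.75 · 590

442.5000 kJ


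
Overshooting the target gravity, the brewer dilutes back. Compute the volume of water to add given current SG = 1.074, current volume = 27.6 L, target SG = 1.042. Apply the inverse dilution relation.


V_water = V·((SG_curr − 1)/(SG_target − 1) − 1)
V_water = 27.6·((1.074 − 1)/(1.042 − 1) − 1)

21.0286 L


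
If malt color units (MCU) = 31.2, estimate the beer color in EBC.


SRM = 1.4922·MCU^0.6859;  EBC = SRM·1.97
SRM = 1.4922·31.2^0.6859 = 15.8004
EBC = 15.8004·1.97

31.1268 EBC


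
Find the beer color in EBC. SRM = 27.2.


EBC = SRM · 1.97
EBC = 27.2 · 1.97

53.5840 EBC


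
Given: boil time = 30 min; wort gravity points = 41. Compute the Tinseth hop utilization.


U = 1.65·0.000125^(GP/1000) · (1 − e^(−0.04·t))/4.15
bigness = 1.65·0.000125^(41/1000) = 1.1415
boil_factor = (1 − e^(−0.04·30))/4.15 = 0.1684
U = 1.1415 · 0.1684

0.1922


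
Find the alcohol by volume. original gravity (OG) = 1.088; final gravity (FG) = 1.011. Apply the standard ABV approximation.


ABV = (OG − FG) · 131.25
ABV = (1.088 − 1.011) · 131.25

10.1063 % ABV


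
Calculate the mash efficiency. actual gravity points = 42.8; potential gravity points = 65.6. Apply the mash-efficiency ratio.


efficiency = actual / potential × 100
efficiency = 42.8 / 65.6 × 100

65.2439 %


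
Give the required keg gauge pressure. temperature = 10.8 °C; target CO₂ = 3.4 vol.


psi = vols/(0.01821 + 0.09011·e^(−0.04·T)) − 14.695
psi = 3.4/(0.01821 + 0.09011·e^(−0.04·10.8)) − 14.695

29.6276 psi


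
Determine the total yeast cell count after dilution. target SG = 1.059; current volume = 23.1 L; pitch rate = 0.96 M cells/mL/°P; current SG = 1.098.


V_w = V·((SG_c−1)/(SG_t−1)−1);  °P = 259 − 259/SG_t;  cells = rate·(V+V_w)·°P
V_w = 23.1·((1.098−1)/(1.059−1)−1) = 15.2695
V_final = 23.1 + 15.2695 = 38.3695
°P = 259 − 259/1.059 = 14.4297
cells = 0.96·38.3695·14.4297

531.5120 billion cells


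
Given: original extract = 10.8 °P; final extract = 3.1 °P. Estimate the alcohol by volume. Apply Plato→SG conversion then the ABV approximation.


SG = 259/(259 − P);  ABV = (OG − FG)·131.25
OG = 259/(259 − 10.8) = 1.0435
FG = 259/(259 − 3.1) = 1.0121
ABV = (1.0435 − 1.0121)·131.25

4.1211 % ABV


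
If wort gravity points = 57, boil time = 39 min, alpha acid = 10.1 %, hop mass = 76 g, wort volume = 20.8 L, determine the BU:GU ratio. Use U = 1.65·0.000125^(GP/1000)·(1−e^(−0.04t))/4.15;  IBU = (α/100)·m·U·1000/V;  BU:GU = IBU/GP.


U = 1.65·0.000125^(57/1000)·(1−e^(−0.04·39))/4.15 = 0.1882
IBU = (10.1/100)·76·0.1882·1000/20.8 = 69.4358
BU:GU = 69.4358/57

1.2182


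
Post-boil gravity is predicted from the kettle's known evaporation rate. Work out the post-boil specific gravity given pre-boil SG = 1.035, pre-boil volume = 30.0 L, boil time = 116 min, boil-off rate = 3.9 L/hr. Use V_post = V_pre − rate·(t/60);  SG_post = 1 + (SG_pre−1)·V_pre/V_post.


V_post = 30.0 − 3.9·(116/60) = 22.4600
SG_post = 1 + (1.035 − 1)·30.0/22.4600

1.0467


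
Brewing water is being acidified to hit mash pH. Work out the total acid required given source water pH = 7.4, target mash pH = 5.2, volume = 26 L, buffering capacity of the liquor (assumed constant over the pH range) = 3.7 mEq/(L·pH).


acid = buffering capacity · (pH_source − pH_target) · V
acid = 3.7 · (7.4 − 5.2) · 26

211.6400 mEq


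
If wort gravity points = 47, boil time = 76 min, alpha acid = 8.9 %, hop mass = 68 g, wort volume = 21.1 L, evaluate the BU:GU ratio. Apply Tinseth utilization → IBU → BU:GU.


U = 1.65·0.000125^(GP/1000)·(1−e^(−0.04t))/4.15;  IBU = (α/100)·m·U·1000/V;  BU:GU = IBU/GP
U = 1.65·0.000125^(47/1000)·(1−e^(−0.04·76))/4.15 = 0.2481
IBU = (8.9/100)·68·0.2481·1000/21.1 = 71.1737
BU:GU = 71.1737/47

1.5143


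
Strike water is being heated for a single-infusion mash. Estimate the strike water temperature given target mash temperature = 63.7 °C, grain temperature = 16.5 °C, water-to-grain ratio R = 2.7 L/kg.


T_strike = (0.41/R)·(T_mash − T_grain) + T_mash
T_strike = (0.41/2.7)·(63.7 − 16.5) + 63.7

70.8674 °C


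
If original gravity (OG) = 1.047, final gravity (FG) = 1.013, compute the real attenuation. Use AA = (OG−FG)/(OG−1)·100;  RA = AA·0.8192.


AA = (1.047 − 1.013)/(1.047 − 1)·100 = 72.3404
RA = 72.3404·0.8192

59.2613 %


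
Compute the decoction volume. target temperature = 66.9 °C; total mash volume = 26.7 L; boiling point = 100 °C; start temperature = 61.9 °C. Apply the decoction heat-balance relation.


V_dec = V_total·(T_target − T_start)/(T_boil − T_start)
V_dec = 26.7·(66.9 − 61.9)/(100 − 61.9)

3.5039 L


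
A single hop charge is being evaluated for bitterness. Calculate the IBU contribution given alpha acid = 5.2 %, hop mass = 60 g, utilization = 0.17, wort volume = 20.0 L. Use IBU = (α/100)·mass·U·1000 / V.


IBU = (5.2/100)·60·0.17·1000 / 20.0

26.5200 IBU


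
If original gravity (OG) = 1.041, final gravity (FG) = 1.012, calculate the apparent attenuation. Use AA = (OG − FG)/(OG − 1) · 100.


AA = (1.041 − 1.012)/(1.041 − 1) · 100

70.7317 %


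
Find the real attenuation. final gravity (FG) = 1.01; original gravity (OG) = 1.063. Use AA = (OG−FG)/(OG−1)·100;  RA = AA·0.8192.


AA = (1.063 − 1.01)/(1.063 − 1)·100 = 84.1270
RA = 84.1270·0.8192

68.9168 %


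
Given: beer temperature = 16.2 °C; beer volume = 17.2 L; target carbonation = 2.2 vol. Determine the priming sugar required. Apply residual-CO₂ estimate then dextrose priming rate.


residual = 14.695·(0.01821 + 0.09011·e^(−0.04·T));  sugar = (target − residual)·4.0·V
residual = 14.695·(0.01821 + 0.09011·e^(−0.04·16.2)) = 0.9603
sugar = (2.2 − 0.9603)·4.0·17.2

85.2944 g


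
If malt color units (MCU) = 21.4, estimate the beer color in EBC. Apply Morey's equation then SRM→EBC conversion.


SRM = 1.4922·MCU^0.6859;  EBC = SRM·1.97
SRM = 1.4922·21.4^0.6859 = 12.1999
EBC = 12.1999·1.97

24.0339 EBC


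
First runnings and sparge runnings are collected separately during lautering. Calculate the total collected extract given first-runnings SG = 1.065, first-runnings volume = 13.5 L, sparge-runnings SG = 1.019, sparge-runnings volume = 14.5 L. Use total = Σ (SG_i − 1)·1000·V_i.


first = (1.065 − 1)·1000·13.5 = 877.5000
sparge = (1.019 − 1)·1000·14.5 = 275.5000
total = 877.5000 + 275.5000

1153.0000 gravity·L


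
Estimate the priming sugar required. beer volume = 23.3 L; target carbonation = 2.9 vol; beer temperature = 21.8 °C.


residual = 14.695·(0.01821 + 0.09011·e^(−0.04·T));  sugar = (target − residual)·4.0·V
residual = 14.695·(0.01821 + 0.09011·e^(−0.04·21.8)) = 0.8212
sugar = (2.9 − 0.8212)·4.0·23.3

193.7396 g


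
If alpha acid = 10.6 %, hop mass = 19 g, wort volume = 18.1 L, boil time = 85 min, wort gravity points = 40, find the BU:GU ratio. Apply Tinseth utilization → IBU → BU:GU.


U = 1.65·0.000125^(GP/1000)·(1−e^(−0.04t))/4.15;  IBU = (α/100)·m·U·1000/V;  BU:GU = IBU/GP
U = 1.65·0.000125^(40/1000)·(1−e^(−0.04·85))/4.15 = 0.2683
IBU = (10.6/100)·19·0.2683·1000/18.1 = 29.8505
BU:GU = 29.8505/40

0.7463


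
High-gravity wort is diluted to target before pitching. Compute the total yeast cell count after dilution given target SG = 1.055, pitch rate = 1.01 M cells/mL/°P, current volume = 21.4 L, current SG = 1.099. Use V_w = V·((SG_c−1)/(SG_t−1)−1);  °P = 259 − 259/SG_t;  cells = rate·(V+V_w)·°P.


V_w = 21.4·((1.099−1)/(1.055−1)−1) = 17.1200
V_final = 21.4 + 17.1200 = 38.5200
°P = 259 − 259/1.055 = 13.5024
cells = 1.01·38.5200·13.5024

525.3124 billion cells


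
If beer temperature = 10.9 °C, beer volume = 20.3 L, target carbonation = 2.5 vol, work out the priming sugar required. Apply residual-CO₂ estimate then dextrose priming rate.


residual = 14.695·(0.01821 + 0.09011·e^(−0.04·T));  sugar = (target − residual)·4.0·V
residual = 14.695·(0.01821 + 0.09011·e^(−0.04·10.9)) = 1.1238
sugar = (2.5 − 1.1238)·4.0·20.3

111.7454 g


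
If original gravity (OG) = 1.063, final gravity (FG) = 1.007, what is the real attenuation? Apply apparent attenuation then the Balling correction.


AA = (OG−FG)/(OG−1)·100;  RA = AA·0.8192
AA = (1.063 − 1.007)/(1.063 − 1)·100 = 88.8889
RA = 88.8889·0.8192

72.8178 %


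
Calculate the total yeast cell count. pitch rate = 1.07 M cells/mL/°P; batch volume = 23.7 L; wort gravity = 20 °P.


cells (billions) = rate · V_L · °P
cells = 1.07 · 23.7 · 20

507.1800 billion cells


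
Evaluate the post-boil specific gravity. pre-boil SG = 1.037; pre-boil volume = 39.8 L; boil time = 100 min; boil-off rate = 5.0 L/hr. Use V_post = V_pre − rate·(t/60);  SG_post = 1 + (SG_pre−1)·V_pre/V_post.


V_post = 39.8 − 5.0·(100/60) = 31.4667
SG_post = 1 + (1.037 − 1)·39.8/31.4667

1.0468


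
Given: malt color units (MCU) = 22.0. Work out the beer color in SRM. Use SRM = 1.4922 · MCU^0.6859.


SRM = 1.4922 · 22.0^0.6859

12.4335 SRM


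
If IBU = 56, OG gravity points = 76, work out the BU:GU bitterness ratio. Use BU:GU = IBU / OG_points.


BU:GU = 56 / 76

0.7368


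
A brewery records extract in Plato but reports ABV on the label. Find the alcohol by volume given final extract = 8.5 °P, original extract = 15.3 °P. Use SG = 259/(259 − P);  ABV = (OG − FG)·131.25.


OG = 259/(259 − 15.3) = 1.0628
FG = 259/(259 − 8.5) = 1.0339
ABV = (1.0628 − 1.0339)·131.25

3.7866 % ABV


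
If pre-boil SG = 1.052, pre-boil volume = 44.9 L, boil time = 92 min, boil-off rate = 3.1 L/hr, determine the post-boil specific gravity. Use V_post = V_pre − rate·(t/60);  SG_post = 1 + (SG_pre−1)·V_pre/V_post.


V_post = 44.9 − 3.1·(92/60) = 40.1467
SG_post = 1 + (1.052 − 1)·44.9/40.1467

1.0582


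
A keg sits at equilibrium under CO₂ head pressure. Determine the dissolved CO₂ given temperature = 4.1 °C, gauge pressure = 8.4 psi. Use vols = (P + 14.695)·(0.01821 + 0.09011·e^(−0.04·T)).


vols = (8.4 + 14.695)·(0.01821 + 0.09011·e^(−0.04·4.1))

2.1869 volumes


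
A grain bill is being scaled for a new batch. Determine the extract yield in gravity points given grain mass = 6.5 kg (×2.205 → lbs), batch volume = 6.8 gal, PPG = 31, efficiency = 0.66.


points = lbs × PPG × eff / vol
lbs = 6.5 × 2.205 = 14.3325
points = 14.3325 × 31 × 0.66 / 6.8

43.1240 points


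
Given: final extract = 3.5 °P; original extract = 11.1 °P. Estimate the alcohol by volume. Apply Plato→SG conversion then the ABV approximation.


SG = 259/(259 − P);  ABV = (OG − FG)·131.25
OG = 259/(259 − 11.1) = 1.0448
FG = 259/(259 − 3.5) = 1.0137
ABV = (1.0448 − 1.0137)·131.25

4.0789 % ABV


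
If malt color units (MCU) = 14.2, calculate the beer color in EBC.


SRM = 1.4922·MCU^0.6859;  EBC = SRM·1.97
SRM = 1.4922·14.2^0.6859 = 9.2083
EBC = 9.2083·1.97

18.1404 EBC


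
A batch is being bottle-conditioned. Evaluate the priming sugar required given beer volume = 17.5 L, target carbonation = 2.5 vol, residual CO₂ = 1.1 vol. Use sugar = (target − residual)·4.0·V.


sugar = (2.5 − 1.1)·4.0·17.5

98.0000 g


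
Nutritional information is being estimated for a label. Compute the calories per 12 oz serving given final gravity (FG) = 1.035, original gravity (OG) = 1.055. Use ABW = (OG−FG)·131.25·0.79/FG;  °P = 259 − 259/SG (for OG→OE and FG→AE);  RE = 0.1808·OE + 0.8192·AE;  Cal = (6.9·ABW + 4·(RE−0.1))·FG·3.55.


ABW = (1.055 − 1.035)·131.25·0.79/1.035 = 2.0036
OE = 259 − 259/1.055 = 13.5024 °P
AE = 259 − 259/1.035 = 8.7585 °P
RE = 0.1808·13.5024 + 0.8192·8.7585 = 9.6162 °P
Cal = (6.9·2.0036 + 4·(9.6162−0.1))·1.035·3.55

190.6554 kcal


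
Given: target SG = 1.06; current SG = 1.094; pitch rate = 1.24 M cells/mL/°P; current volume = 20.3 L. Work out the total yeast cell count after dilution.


V_w = V·((SG_c−1)/(SG_t−1)−1);  °P = 259 − 259/SG_t;  cells = rate·(V+V_w)·°P
V_w = 20.3·((1.094−1)/(1.06−1)−1) = 11.5033
V_final = 20.3 + 11.5033 = 31.8033
°P = 259 − 259/1.06 = 14.6604
cells = 1.24·31.8033·14.6604

578.1486 billion cells


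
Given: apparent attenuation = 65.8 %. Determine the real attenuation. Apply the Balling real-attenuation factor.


RA = AA · 0.8192
RA = 65.8 · 0.8192

53.9034 %


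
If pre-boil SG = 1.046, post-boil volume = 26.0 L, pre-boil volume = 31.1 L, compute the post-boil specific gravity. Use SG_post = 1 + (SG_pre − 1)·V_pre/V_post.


pts_pre = (1.046 − 1)·1000 = 46.0000
pts_post = 46.0000·31.1/26.0 = 55.0231
SG_post = 1 + 55.0231/1000

1.0550


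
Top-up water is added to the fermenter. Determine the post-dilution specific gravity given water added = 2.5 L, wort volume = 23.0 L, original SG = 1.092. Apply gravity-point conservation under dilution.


SG_new = 1 + (SG_old − 1)·V_old/(V_old + V_water)
pts = (1.092 − 1)·1000·23.0/(23.0 + 2.5) = 82.9804
SG_new = 1 + 82.9804/1000

1.0830


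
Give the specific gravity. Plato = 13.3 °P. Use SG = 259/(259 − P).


SG = 259/(259 − 13.3)

1.0541


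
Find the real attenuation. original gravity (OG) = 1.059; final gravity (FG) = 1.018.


AA = (OG−FG)/(OG−1)·100;  RA = AA·0.8192
AA = (1.059 − 1.018)/(1.059 − 1)·100 = 69.4915
RA = 69.4915·0.8192

56.9275 %


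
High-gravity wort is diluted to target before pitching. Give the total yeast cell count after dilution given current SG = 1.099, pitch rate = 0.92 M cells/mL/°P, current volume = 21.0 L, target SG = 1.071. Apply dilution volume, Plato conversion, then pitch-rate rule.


V_w = V·((SG_c−1)/(SG_t−1)−1);  °P = 259 − 259/SG_t;  cells = rate·(V+V_w)·°P
V_w = 21.0·((1.099−1)/(1.071−1)−1) = 8.2817
V_final = 21.0 + 8.2817 = 29.2817
°P = 259 − 259/1.071 = 17.1699
cells = 0.92·29.2817·17.1699

462.5435 billion cells


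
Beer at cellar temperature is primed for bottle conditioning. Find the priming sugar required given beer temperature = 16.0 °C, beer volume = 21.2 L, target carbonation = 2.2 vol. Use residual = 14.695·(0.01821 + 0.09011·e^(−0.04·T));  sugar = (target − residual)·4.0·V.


residual = 14.695·(0.01821 + 0.09011·e^(−0.04·16.0)) = 0.9658
sugar = (2.2 − 0.9658)·4.0·21.2

104.6586 g


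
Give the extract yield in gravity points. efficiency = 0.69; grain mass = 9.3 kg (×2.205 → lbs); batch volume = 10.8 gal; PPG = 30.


points = lbs × PPG × eff / vol
lbs = 9.3 × 2.205 = 20.5065
points = 20.5065 × 30 × 0.69 / 10.8

39.3041 points


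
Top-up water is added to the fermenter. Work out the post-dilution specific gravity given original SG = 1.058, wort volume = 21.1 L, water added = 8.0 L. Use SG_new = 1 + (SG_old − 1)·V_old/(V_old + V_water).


pts = (1.058 − 1)·1000·21.1/(21.1 + 8.0) = 42.0550
SG_new = 1 + 42.0550/1000

1.0421


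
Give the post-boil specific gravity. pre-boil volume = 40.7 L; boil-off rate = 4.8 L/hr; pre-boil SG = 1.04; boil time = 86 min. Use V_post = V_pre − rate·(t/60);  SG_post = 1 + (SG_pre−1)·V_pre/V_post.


V_post = 40.7 − 4.8·(86/60) = 33.8200
SG_post = 1 + (1.04 − 1)·40.7/33.8200

1.0481


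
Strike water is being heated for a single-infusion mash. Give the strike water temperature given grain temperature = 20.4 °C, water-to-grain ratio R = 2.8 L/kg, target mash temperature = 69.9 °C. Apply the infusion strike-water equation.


T_strike = (0.41/R)·(T_mash − T_grain) + T_mash
T_strike = (0.41/2.8)·(69.9 − 20.4) + 69.9

77.1482 °C


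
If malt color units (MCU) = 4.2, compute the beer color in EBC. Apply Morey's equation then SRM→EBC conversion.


SRM = 1.4922·MCU^0.6859;  EBC = SRM·1.97
SRM = 1.4922·4.2^0.6859 = 3.9931
EBC = 3.9931·1.97

7.8665 EBC


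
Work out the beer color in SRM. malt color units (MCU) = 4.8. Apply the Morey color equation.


SRM = 1.4922 · MCU^0.6859
SRM = 1.4922 · 4.8^0.6859

4.3761 SRM


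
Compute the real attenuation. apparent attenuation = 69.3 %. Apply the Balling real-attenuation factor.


RA = AA · 0.8192
RA = 69.3 · 0.8192

56.7706 %


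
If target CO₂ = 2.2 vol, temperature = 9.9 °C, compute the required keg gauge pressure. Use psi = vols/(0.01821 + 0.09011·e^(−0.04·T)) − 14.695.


psi = 2.2/(0.01821 + 0.09011·e^(−0.04·9.9)) − 14.695

13.2044 psi


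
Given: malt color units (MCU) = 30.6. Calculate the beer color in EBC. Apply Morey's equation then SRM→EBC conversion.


SRM = 1.4922·MCU^0.6859;  EBC = SRM·1.97
SRM = 1.4922·30.6^0.6859 = 15.5913
EBC = 15.5913·1.97

30.7149 EBC


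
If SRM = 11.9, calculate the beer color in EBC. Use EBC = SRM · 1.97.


EBC = 11.9 · 1.97

23.4430 EBC


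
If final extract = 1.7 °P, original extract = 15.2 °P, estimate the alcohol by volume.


SG = 259/(259 − P);  ABV = (OG − FG)·131.25
OG = 259/(259 − 15.2) = 1.0623
FG = 259/(259 − 1.7) = 1.0066
ABV = (1.0623 − 1.0066)·131.25

7.3158 % ABV


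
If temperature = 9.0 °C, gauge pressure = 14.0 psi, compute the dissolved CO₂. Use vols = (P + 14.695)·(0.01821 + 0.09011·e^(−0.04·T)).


vols = (14.0 + 14.695)·(0.01821 + 0.09011·e^(−0.04·9.0))

2.3265 volumes


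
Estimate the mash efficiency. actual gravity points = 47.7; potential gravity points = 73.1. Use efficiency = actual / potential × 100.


efficiency = 47.7 / 73.1 × 100

65.2531 %


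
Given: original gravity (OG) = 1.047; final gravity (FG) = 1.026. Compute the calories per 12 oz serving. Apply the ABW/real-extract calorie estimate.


ABW = (OG−FG)·131.25·0.79/FG;  °P = 259 − 259/SG (for OG→OE and FG→AE);  RE = 0.1808·OE + 0.8192·AE;  Cal = (6.9·ABW + 4·(RE−0.1))·FG·3.55
ABW = (1.047 − 1.026)·131.25·0.79/1.026 = 2.1223
OE = 259 − 259/1.047 = 11.6266 °P
AE = 259 − 259/1.026 = 6.5634 °P
RE = 0.1808·11.6266 + 0.8192·6.5634 = 7.4788 °P
Cal = (6.9·2.1223 + 4·(7.4788−0.1))·1.026·3.55

160.8392 kcal


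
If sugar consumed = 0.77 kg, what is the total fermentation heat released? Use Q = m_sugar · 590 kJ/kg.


Q = 0.77 · 590

454.3000 kJ


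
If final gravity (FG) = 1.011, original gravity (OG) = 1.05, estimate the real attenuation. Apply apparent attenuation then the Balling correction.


AA = (OG−FG)/(OG−1)·100;  RA = AA·0.8192
AA = (1.05 − 1.011)/(1.05 − 1)·100 = 78.0000
RA = 78.0000·0.8192

63.8976 %


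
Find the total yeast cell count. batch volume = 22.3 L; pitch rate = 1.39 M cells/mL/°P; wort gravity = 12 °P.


cells (billions) = rate · V_L · °P
cells = 1.39 · 22.3 · 12

371.9640 billion cells


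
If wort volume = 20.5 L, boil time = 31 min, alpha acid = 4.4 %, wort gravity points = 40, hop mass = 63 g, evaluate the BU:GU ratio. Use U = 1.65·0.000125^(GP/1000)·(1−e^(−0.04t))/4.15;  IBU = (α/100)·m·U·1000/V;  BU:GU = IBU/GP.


U = 1.65·0.000125^(40/1000)·(1−e^(−0.04·31))/4.15 = 0.1972
IBU = (4.4/100)·63·0.1972·1000/20.5 = 26.6678
BU:GU = 26.6678/40

0.6667


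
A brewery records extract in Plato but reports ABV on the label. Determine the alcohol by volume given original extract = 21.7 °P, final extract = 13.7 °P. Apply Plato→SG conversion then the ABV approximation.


SG = 259/(259 − P);  ABV = (OG − FG)·131.25
OG = 259/(259 − 21.7) = 1.0914
FG = 259/(259 − 13.7) = 1.0558
ABV = (1.0914 − 1.0558)·131.25

4.6719 % ABV


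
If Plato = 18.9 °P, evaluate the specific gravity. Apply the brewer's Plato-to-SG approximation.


SG = 259/(259 − P)
SG = 259/(259 − 18.9)

1.0787


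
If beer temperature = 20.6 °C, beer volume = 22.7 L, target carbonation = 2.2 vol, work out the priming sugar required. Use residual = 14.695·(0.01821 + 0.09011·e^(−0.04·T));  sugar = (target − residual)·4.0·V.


residual = 14.695·(0.01821 + 0.09011·e^(−0.04·20.6)) = 0.8485
sugar = (2.2 − 0.8485)·4.0·22.7

122.7187 g


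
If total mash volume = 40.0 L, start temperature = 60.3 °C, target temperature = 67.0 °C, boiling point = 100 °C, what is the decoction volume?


V_dec = V_total·(T_target − T_start)/(T_boil − T_start)
V_dec = 40.0·(67.0 − 60.3)/(100 − 60.3)

6.7506 L


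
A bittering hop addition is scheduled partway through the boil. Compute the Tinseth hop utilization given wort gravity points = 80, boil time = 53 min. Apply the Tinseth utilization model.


U = 1.65·0.000125^(GP/1000) · (1 − e^(−0.04·t))/4.15
bigness = 1.65·0.000125^(80/1000) = 0.8040
boil_factor = (1 − e^(−0.04·53))/4.15 = 0.2120
U = 0.8040 · 0.2120

0.1705


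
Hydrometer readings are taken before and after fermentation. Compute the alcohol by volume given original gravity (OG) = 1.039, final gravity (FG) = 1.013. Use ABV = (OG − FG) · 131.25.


ABV = (1.039 − 1.013) · 131.25

3.4125 % ABV


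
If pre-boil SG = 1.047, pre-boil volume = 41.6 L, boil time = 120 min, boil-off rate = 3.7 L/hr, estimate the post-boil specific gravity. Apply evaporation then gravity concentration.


V_post = V_pre − rate·(t/60);  SG_post = 1 + (SG_pre−1)·V_pre/V_post
V_post = 41.6 − 3.7·(120/60) = 34.2000
SG_post = 1 + (1.047 − 1)·41.6/34.2000

1.0572


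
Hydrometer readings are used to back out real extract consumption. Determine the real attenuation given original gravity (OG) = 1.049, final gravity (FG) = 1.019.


AA = (OG−FG)/(OG−1)·100;  RA = AA·0.8192
AA = (1.049 − 1.019)/(1.049 − 1)·100 = 61.2245
RA = 61.2245·0.8192

50.1551 %


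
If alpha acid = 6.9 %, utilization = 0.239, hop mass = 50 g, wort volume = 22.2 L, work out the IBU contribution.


IBU = (α/100)·mass·U·1000 / V
IBU = (6.9/100)·50·0.239·1000 / 22.2

37.1419 IBU


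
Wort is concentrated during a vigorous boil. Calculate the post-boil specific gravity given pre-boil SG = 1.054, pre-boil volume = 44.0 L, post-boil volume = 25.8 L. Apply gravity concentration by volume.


SG_post = 1 + (SG_pre − 1)·V_pre/V_post
pts_pre = (1.054 − 1)·1000 = 54.0000
pts_post = 54.0000·44.0/25.8 = 92.0930
SG_post = 1 + 92.0930/1000

1.0921


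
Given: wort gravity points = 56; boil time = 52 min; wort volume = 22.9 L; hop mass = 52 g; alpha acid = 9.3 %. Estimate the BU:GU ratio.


U = 1.65·0.000125^(GP/1000)·(1−e^(−0.04t))/4.15;  IBU = (α/100)·m·U·1000/V;  BU:GU = IBU/GP
U = 1.65·0.000125^(56/1000)·(1−e^(−0.04·52))/4.15 = 0.2103
IBU = (9.3/100)·52·0.2103·1000/22.9 = 44.4177
BU:GU = 44.4177/56

0.7932


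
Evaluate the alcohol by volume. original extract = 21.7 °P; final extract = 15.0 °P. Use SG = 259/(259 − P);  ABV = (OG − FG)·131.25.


OG = 259/(259 − 21.7) = 1.0914
FG = 259/(259 − 15.0) = 1.0615
ABV = (1.0914 − 1.0615)·131.25

3.9336 % ABV


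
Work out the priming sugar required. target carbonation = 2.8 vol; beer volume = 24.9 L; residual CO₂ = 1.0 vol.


sugar = (target − residual)·4.0·V
sugar = (2.8 − 1.0)·4.0·24.9

179.2800 g


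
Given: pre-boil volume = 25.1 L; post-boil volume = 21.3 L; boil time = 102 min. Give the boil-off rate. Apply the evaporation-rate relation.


rate = (V_pre − V_post) / (t_min/60)
rate = (25.1 − 21.3) / (102/60)

2.2353 L/hr


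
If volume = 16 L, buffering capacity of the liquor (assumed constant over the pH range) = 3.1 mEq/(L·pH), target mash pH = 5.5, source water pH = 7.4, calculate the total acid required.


acid = buffering capacity · (pH_source − pH_target) · V
acid = 3.1 · (7.4 − 5.5) · 16

94.2400 mEq


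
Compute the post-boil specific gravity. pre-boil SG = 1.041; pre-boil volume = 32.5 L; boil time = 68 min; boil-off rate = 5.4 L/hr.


V_post = V_pre − rate·(t/60);  SG_post = 1 + (SG_pre−1)·V_pre/V_post
V_post = 32.5 − 5.4·(68/60) = 26.3800
SG_post = 1 + (1.041 − 1)·32.5/26.3800

1.0505


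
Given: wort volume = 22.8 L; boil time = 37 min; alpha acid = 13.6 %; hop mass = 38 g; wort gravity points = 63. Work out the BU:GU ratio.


U = 1.65·0.000125^(GP/1000)·(1−e^(−0.04t))/4.15;  IBU = (α/100)·m·U·1000/V;  BU:GU = IBU/GP
U = 1.65·0.000125^(63/1000)·(1−e^(−0.04·37))/4.15 = 0.1743
IBU = (13.6/100)·38·0.1743·1000/22.8 = 39.5139
BU:GU = 39.5139/63

0.6272


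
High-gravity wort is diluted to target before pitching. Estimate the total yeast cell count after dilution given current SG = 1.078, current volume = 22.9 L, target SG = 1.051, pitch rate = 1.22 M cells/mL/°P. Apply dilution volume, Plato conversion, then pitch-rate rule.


V_w = V·((SG_c−1)/(SG_t−1)−1);  °P = 259 − 259/SG_t;  cells = rate·(V+V_w)·°P
V_w = 22.9·((1.078−1)/(1.051−1)−1) = 12.1235
V_final = 22.9 + 12.1235 = 35.0235
°P = 259 − 259/1.051 = 12.5680
cells = 1.22·35.0235·12.5680

537.0157 billion cells


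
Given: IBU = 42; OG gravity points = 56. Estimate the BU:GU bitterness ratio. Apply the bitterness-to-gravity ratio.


BU:GU = IBU / OG_points
BU:GU = 42 / 56

0.7500


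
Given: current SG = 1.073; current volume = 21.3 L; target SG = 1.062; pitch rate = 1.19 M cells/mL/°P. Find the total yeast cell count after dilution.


V_w = V·((SG_c−1)/(SG_t−1)−1);  °P = 259 − 259/SG_t;  cells = rate·(V+V_w)·°P
V_w = 21.3·((1.073−1)/(1.062−1)−1) = 3.7790
V_final = 21.3 + 3.7790 = 25.0790
°P = 259 − 259/1.062 = 15.1205
cells = 1.19·25.0790·15.1205

451.2577 billion cells


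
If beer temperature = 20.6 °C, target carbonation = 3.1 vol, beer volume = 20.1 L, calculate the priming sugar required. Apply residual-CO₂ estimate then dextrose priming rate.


residual = 14.695·(0.01821 + 0.09011·e^(−0.04·T));  sugar = (target − residual)·4.0·V
residual = 14.695·(0.01821 + 0.09011·e^(−0.04·20.6)) = 0.8485
sugar = (3.1 − 0.8485)·4.0·20.1

181.0228 g


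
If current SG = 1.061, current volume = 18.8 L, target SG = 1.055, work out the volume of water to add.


V_water = V·((SG_curr − 1)/(SG_target − 1) − 1)
V_water = 18.8·((1.061 − 1)/(1.055 − 1) − 1)

2.0509 L


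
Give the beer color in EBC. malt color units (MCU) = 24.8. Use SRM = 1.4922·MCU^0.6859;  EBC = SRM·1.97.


SRM = 1.4922·24.8^0.6859 = 13.4984
EBC = 13.4984·1.97

26.5918 EBC


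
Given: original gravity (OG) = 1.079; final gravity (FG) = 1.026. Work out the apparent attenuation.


AA = (OG − FG)/(OG − 1) · 100
AA = (1.079 − 1.026)/(1.079 − 1) · 100

67.0886 %


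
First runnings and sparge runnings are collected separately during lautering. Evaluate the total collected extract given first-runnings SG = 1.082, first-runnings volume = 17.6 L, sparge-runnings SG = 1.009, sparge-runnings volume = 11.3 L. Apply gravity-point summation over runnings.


total = Σ (SG_i − 1)·1000·V_i
first = (1.082 − 1)·1000·17.6 = 1443.2000
sparge = (1.009 − 1)·1000·11.3 = 101.7000
total = 1443.2000 + 101.7000

1544.9000 gravity·L


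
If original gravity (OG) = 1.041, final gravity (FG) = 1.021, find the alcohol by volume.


ABV = (OG − FG) · 131.25
ABV = (1.041 − 1.021) · 131.25

2.6250 % ABV


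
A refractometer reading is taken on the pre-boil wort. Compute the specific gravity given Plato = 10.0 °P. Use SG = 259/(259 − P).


SG = 259/(259 − 10.0)

1.0402


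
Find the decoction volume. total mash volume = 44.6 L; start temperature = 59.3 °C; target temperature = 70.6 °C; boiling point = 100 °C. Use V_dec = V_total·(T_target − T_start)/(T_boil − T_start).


V_dec = 44.6·(70.6 − 59.3)/(100 − 59.3)

12.3828 L


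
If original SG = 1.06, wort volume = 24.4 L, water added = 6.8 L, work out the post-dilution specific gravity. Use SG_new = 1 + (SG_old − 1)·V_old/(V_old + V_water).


pts = (1.06 − 1)·1000·24.4/(24.4 + 6.8) = 46.9231
SG_new = 1 + 46.9231/1000

1.0469


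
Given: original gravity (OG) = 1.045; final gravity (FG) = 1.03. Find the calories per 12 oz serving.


ABW = (OG−FG)·131.25·0.79/FG;  °P = 259 − 259/SG (for OG→OE and FG→AE);  RE = 0.1808·OE + 0.8192·AE;  Cal = (6.9·ABW + 4·(RE−0.1))·FG·3.55
ABW = (1.045 − 1.03)·131.25·0.79/1.03 = 1.5100
OE = 259 − 259/1.045 = 11.1531 °P
AE = 259 − 259/1.03 = 7.5437 °P
RE = 0.1808·11.1531 + 0.8192·7.5437 = 8.1963 °P
Cal = (6.9·1.5100 + 4·(8.1963−0.1))·1.03·3.55

156.5135 kcal


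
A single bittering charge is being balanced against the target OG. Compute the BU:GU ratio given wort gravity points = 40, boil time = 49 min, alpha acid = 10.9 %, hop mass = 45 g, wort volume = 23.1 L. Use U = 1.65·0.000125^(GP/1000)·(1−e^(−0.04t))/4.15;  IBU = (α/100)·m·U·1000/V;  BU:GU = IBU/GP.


U = 1.65·0.000125^(40/1000)·(1−e^(−0.04·49))/4.15 = 0.2384
IBU = (10.9/100)·45·0.2384·1000/23.1 = 50.6295
BU:GU = 50.6295/40

1.2657


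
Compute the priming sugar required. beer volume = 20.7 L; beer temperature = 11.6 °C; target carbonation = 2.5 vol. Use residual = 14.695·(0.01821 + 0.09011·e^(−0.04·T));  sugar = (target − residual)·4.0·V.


residual = 14.695·(0.01821 + 0.09011·e^(−0.04·11.6)) = 1.1002
sugar = (2.5 − 1.1002)·4.0·20.7

115.9048 g


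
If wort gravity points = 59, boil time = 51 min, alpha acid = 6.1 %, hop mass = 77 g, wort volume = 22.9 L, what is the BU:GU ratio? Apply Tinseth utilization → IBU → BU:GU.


U = 1.65·0.000125^(GP/1000)·(1−e^(−0.04t))/4.15;  IBU = (α/100)·m·U·1000/V;  BU:GU = IBU/GP
U = 1.65·0.000125^(59/1000)·(1−e^(−0.04·51))/4.15 = 0.2035
IBU = (6.1/100)·77·0.2035·1000/22.9 = 41.7488
BU:GU = 41.7488/59

0.7076


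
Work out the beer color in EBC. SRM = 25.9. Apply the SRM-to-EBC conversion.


EBC = SRM · 1.97
EBC = 25.9 · 1.97

51.0230 EBC


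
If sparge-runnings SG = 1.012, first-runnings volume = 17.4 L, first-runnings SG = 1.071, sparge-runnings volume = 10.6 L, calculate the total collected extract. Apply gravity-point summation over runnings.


total = Σ (SG_i − 1)·1000·V_i
first = (1.071 − 1)·1000·17.4 = 1235.4000
sparge = (1.012 − 1)·1000·10.6 = 127.2000
total = 1235.4000 + 127.2000

1362.6000 gravity·L


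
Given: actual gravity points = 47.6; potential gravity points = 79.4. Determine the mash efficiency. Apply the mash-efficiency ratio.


efficiency = actual / potential × 100
efficiency = 47.6 / 79.4 × 100

59.9496 %


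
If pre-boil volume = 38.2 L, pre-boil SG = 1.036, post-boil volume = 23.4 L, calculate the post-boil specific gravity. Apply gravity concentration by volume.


SG_post = 1 + (SG_pre − 1)·V_pre/V_post
pts_pre = (1.036 − 1)·1000 = 36.0000
pts_post = 36.0000·38.2/23.4 = 58.7692
SG_post = 1 + 58.7692/1000

1.0588


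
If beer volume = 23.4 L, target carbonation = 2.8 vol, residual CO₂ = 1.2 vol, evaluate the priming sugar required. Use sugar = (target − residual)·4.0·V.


sugar = (2.8 − 1.2)·4.0·23.4

149.7600 g


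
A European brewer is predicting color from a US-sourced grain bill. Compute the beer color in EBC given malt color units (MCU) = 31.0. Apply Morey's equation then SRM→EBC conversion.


SRM = 1.4922·MCU^0.6859;  EBC = SRM·1.97
SRM = 1.4922·31.0^0.6859 = 15.7308
EBC = 15.7308·1.97

30.9898 EBC


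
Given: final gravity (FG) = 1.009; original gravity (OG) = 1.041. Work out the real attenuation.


AA = (OG−FG)/(OG−1)·100;  RA = AA·0.8192
AA = (1.041 − 1.009)/(1.041 − 1)·100 = 78.0488
RA = 78.0488·0.8192

63.9376 %


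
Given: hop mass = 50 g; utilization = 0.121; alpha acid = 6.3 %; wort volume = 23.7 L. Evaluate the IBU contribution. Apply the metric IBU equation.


IBU = (α/100)·mass·U·1000 / V
IBU = (6.3/100)·50·0.121·1000 / 23.7

16.0823 IBU


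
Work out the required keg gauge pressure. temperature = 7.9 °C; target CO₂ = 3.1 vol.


psi = vols/(0.01821 + 0.09011·e^(−0.04·T)) − 14.695
psi = 3.1/(0.01821 + 0.09011·e^(−0.04·7.9)) − 14.695

22.2513 psi


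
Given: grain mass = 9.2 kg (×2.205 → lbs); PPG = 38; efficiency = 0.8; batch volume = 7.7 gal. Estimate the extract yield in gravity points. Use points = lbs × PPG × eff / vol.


lbs = 9.2 × 2.205 = 20.2860
points = 20.2860 × 38 × 0.8 / 7.7

80.0902 points


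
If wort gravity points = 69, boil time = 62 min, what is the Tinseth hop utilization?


U = 1.65·0.000125^(GP/1000) · (1 − e^(−0.04·t))/4.15
bigness = 1.65·0.000125^(69/1000) = 0.8875
boil_factor = (1 − e^(−0.04·62))/4.15 = 0.2208
U = 0.8875 · 0.2208

0.1959


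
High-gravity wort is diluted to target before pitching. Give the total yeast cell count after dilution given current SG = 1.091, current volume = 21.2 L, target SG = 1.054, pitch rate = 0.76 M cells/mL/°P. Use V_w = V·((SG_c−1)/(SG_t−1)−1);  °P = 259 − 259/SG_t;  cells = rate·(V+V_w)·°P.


V_w = 21.2·((1.091−1)/(1.054−1)−1) = 14.5259
V_final = 21.2 + 14.5259 = 35.7259
°P = 259 − 259/1.054 = 13.2694
cells = 0.76·35.7259·13.2694

360.2882 billion cells
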